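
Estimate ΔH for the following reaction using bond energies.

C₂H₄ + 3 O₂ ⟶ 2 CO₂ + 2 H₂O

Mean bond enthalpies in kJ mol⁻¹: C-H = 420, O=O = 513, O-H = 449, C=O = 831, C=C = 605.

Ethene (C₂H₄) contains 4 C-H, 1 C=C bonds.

Bonds broken (reactants):
  C-H: 4 × 420 = 1680
  C=C: 1 × 605 = 605
  O=O: 3 × 513 = 1539
  Σ(broken) = 3824 kJ
Bonds formed (products):
  C=O: 4 × 831 = 3324
  O-H: 4 × 449 = 1796
  Σ(formed) = 5120 kJ
ΔH = Σ(broken) − Σ(formed) = 3824 − 5120 = −1296 kJ

ΔH ≈ −1296 kJ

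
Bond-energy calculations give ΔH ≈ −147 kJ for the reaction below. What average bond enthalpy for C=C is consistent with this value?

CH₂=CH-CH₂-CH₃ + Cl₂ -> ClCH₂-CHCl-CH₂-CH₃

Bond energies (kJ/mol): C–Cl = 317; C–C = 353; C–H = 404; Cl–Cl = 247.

D(C=C) ≈ 593 kJ/mol

Let D be the C=C bond energy.
Σ(broken) = 2×353 + 8×404 + 1×D + 1×247 = 4185 + D
Σ(formed) = 3×353 + 2×317 + 8×404 = 4925
ΔH = Σ(broken) − Σ(formed) = (4185 + D) − (4925) = −740 + D
Setting this equal to −147 kJ gives D = 593 kJ/mol.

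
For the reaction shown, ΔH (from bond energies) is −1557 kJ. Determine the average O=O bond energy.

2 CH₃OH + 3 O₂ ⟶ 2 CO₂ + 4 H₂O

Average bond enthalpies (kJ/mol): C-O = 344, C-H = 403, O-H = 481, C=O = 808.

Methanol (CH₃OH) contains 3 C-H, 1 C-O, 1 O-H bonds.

Let D be the O=O bond energy.
Σ(broken) = 6×403 + 2×344 + 2×481 + 3×D = 4068 + 3D
Σ(formed) = 4×808 + 8×481 = 7080
ΔH = Σ(broken) − Σ(formed) = (4068 + 3D) − (7080) = −3012 + 3D
Setting this equal to −1557 kJ gives 3D = 1455, so D = 485 kJ/mol.

D(O=O) ≈ 485 kJ/mol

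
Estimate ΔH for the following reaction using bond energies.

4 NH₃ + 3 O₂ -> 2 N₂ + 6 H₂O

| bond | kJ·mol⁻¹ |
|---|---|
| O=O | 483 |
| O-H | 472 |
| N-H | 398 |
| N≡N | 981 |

ΔH ≈ −1401 kJ

Bonds broken (reactants):
  N-H: 12 × 398 = 4776
  O=O: 3 × 483 = 1449
  Σ(broken) = 6225 kJ
Bonds formed (products):
  N≡N: 2 × 981 = 1962
  O-H: 12 × 472 = 5664
  Σ(formed) = 7626 kJ
ΔH = Σ(broken) − Σ(formed) = 6225 − 7626 = −1401 kJ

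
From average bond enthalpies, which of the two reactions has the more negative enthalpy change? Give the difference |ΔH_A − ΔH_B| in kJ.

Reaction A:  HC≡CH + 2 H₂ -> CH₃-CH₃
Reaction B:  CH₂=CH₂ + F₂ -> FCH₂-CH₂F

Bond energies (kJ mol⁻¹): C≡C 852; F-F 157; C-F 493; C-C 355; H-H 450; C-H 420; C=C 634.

Reaction B, by 267 kJ

Reaction A:
  Bonds broken (reactants):
    C≡C: 1 × 852 = 852
    C-H: 2 × 420 = 840
    H-H: 2 × 450 = 900
    Σ(broken) = 2592 kJ
  Bonds formed (products):
    C-C: 1 × 355 = 355
    C-H: 6 × 420 = 2520
    Σ(formed) = 2875 kJ
  ΔH_A = 2592 − 2875 = −283 kJ
Reaction B:
  Bonds broken (reactants):
    C-H: 4 × 420 = 1680
    C=C: 1 × 634 = 634
    F-F: 1 × 157 = 157
    Σ(broken) = 2471 kJ
  Bonds formed (products):
    C-C: 1 × 355 = 355
    C-F: 2 × 493 = 986
    C-H: 4 × 420 = 1680
    Σ(formed) = 3021 kJ
  ΔH_B = 2471 − 3021 = −550 kJ
ΔH_A − ΔH_B = +267 kJ, so reaction B has the more negative ΔH; |ΔH_A − ΔH_B| = 267 kJ.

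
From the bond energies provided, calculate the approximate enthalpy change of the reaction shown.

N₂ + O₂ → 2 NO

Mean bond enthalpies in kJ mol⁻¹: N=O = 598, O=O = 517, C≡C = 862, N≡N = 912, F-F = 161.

Bonds broken (reactants):
  N≡N: 1 × 912 = 912
  O=O: 1 × 517 = 517
  Σ(broken) = 1429 kJ
Bonds formed (products):
  N=O: 2 × 598 = 1196
  Σ(formed) = 1196 kJ
ΔH = Σ(broken) − Σ(formed) = 1429 − 1196 = +233 kJ

ΔH ≈ +233 kJ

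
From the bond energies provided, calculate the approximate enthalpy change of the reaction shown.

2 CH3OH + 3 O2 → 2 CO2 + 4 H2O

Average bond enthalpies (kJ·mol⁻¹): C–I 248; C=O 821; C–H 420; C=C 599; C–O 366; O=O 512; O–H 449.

ΔH ≈ −1190 kJ

Bonds broken (reactants):
  C–H: 6 × 420 = 2520
  C–O: 2 × 366 = 732
  O–H: 2 × 449 = 898
  O=O: 3 × 512 = 1536
  Σ(broken) = 5686 kJ
Bonds formed (products):
  C=O: 4 × 821 = 3284
  O–H: 8 × 449 = 3592
  Σ(formed) = 6876 kJ
ΔH = Σ(broken) − Σ(formed) = 5686 − 6876 = −1190 kJ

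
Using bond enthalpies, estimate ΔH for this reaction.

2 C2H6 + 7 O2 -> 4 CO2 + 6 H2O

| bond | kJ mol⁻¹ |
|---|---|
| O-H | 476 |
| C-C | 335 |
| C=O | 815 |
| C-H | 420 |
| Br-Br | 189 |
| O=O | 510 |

ΔH ≈ −2952 kJ

Bonds broken (reactants):
  C-C: 2 × 335 = 670
  C-H: 12 × 420 = 5040
  O=O: 7 × 510 = 3570
  Σ(broken) = 9280 kJ
Bonds formed (products):
  C=O: 8 × 815 = 6520
  O-H: 12 × 476 = 5712
  Σ(formed) = 12232 kJ
ΔH = Σ(broken) − Σ(formed) = 9280 − 12232 = −2952 kJ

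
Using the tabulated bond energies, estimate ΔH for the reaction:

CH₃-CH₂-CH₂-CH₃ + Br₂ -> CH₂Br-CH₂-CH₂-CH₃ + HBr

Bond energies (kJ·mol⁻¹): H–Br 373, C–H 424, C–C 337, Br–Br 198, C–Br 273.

Bonds broken (reactants):
  Br–Br: 1 × 198 = 198
  C–C: 3 × 337 = 1011
  C–H: 10 × 424 = 4240
  Σ(broken) = 5449 kJ
Bonds formed (products):
  C–Br: 1 × 273 = 273
  C–C: 3 × 337 = 1011
  C–H: 9 × 424 = 3816
  H–Br: 1 × 373 = 373
  Σ(formed) = 5473 kJ
ΔH = Σ(broken) − Σ(formed) = 5449 − 5473 = −24 kJ

ΔH ≈ −24 kJ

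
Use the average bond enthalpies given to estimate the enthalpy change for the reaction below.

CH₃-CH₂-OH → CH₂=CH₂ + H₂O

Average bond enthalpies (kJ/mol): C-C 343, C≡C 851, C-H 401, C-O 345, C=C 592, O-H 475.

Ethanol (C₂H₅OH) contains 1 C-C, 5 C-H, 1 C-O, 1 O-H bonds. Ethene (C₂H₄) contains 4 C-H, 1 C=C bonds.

ΔH ≈ +22 kJ

Bonds broken (reactants):
  C-C: 1 × 343 = 343
  C-H: 5 × 401 = 2005
  C-O: 1 × 345 = 345
  O-H: 1 × 475 = 475
  Σ(broken) = 3168 kJ
Bonds formed (products):
  C-H: 4 × 401 = 1604
  C=C: 1 × 592 = 592
  O-H: 2 × 475 = 950
  Σ(formed) = 3146 kJ
ΔH = Σ(broken) − Σ(formed) = 3168 − 3146 = +22 kJ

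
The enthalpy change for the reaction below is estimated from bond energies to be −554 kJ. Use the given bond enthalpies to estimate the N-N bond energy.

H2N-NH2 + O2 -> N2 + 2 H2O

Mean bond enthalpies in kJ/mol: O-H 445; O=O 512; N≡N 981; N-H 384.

Let D be the N-N bond energy.
Σ(broken) = 4×384 + 1×D + 1×512 = 2048 + D
Σ(formed) = 1×981 + 4×445 = 2761
ΔH = Σ(broken) − Σ(formed) = (2048 + D) − (2761) = −713 + D
Setting this equal to −554 kJ gives D = 159 kJ/mol.

D(N-N) ≈ 159 kJ/mol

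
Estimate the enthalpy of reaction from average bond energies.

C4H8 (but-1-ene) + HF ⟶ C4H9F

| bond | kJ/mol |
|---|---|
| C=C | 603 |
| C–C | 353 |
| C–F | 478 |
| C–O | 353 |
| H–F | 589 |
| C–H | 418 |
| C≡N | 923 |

ΔH ≈ −57 kJ

Bonds broken (reactants):
  C–C: 2 × 353 = 706
  C–H: 8 × 418 = 3344
  C=C: 1 × 603 = 603
  H–F: 1 × 589 = 589
  Σ(broken) = 5242 kJ
Bonds formed (products):
  C–C: 3 × 353 = 1059
  C–F: 1 × 478 = 478
  C–H: 9 × 418 = 3762
  Σ(formed) = 5299 kJ
ΔH = Σ(broken) − Σ(formed) = 5242 − 5299 = −57 kJ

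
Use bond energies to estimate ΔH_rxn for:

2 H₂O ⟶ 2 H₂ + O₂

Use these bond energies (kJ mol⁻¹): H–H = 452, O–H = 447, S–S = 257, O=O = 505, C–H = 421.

ΔH ≈ +379 kJ

Bonds broken (reactants):
  O–H: 4 × 447 = 1788
  Σ(broken) = 1788 kJ
Bonds formed (products):
  H–H: 2 × 452 = 904
  O=O: 1 × 505 = 505
  Σ(formed) = 1409 kJ
ΔH = Σ(broken) − Σ(formed) = 1788 − 1409 = +379 kJ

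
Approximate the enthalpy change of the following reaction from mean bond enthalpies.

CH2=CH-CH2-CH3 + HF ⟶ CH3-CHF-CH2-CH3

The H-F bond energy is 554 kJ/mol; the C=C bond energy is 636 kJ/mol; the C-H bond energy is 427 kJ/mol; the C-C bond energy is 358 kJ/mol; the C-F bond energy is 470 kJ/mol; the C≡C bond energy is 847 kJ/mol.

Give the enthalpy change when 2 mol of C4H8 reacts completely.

Bonds broken (reactants):
  C-C: 2 × 358 = 716
  C-H: 8 × 427 = 3416
  C=C: 1 × 636 = 636
  H-F: 1 × 554 = 554
  Σ(broken) = 5322 kJ
Bonds formed (products):
  C-C: 3 × 358 = 1074
  C-F: 1 × 470 = 470
  C-H: 9 × 427 = 3843
  Σ(formed) = 5387 kJ
ΔH = Σ(broken) − Σ(formed) = 5322 − 5387 = −65 kJ
For 2× the reaction as written: 2 × (−65) = −130 kJ

ΔH = −130 kJ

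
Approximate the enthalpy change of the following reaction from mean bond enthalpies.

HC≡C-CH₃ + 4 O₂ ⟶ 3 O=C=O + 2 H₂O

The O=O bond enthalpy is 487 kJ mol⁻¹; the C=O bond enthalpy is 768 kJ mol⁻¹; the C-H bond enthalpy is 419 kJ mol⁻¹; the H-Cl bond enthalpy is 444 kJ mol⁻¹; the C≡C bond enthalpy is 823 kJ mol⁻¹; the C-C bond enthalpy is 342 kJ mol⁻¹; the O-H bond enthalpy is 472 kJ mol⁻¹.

ΔH ≈ −1707 kJ

Bonds broken (reactants):
  C≡C: 1 × 823 = 823
  C-C: 1 × 342 = 342
  C-H: 4 × 419 = 1676
  O=O: 4 × 487 = 1948
  Σ(broken) = 4789 kJ
Bonds formed (products):
  C=O: 6 × 768 = 4608
  O-H: 4 × 472 = 1888
  Σ(formed) = 6496 kJ
ΔH = Σ(broken) − Σ(formed) = 4789 − 6496 = −1707 kJ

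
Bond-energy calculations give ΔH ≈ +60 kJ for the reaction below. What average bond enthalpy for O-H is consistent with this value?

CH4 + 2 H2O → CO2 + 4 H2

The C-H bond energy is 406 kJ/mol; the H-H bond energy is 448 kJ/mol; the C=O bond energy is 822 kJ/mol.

D(O-H) ≈ 468 kJ/mol

Let D be the O-H bond energy.
Σ(broken) = 4×406 + 4×D = 1624 + 4D
Σ(formed) = 2×822 + 4×448 = 3436
ΔH = Σ(broken) − Σ(formed) = (1624 + 4D) − (3436) = −1812 + 4D
Setting this equal to +60 kJ gives 4D = 1872, so D = 468 kJ/mol.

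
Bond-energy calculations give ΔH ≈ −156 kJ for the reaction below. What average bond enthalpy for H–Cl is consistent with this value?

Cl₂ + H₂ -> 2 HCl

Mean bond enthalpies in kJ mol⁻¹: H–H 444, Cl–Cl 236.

D(H–Cl) ≈ 418 kJ/mol

Let D be the H–Cl bond energy.
Σ(broken) = 1×236 + 1×444 = 680
Σ(formed) = 2×D = 2D
ΔH = Σ(broken) − Σ(formed) = (680) − (2D) = +680 − 2D
Setting this equal to −156 kJ gives 2D = 836, so D = 418 kJ/mol.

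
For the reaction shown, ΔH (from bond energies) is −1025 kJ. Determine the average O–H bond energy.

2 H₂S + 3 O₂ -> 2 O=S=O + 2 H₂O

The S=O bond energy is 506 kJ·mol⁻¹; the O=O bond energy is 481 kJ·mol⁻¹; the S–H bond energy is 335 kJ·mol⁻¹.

D(O–H) ≈ 446 kJ/mol

Let D be the O–H bond energy.
Σ(broken) = 3×481 + 4×335 = 2783
Σ(formed) = 4×D + 4×506 = 2024 + 4D
ΔH = Σ(broken) − Σ(formed) = (2783) − (2024 + 4D) = +759 − 4D
Setting this equal to −1025 kJ gives 4D = 1784, so D = 446 kJ/mol.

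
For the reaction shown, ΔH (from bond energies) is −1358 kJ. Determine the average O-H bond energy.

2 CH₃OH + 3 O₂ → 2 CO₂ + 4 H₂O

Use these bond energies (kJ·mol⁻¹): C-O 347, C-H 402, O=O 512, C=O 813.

D(O-H) ≈ 458 kJ/mol

Let D be the O-H bond energy.
Σ(broken) = 6×402 + 2×347 + 2×D + 3×512 = 4642 + 2D
Σ(formed) = 4×813 + 8×D = 3252 + 8D
ΔH = Σ(broken) − Σ(formed) = (4642 + 2D) − (3252 + 8D) = +1390 − 6D
Setting this equal to −1358 kJ gives 6D = 2748, so D = 458 kJ/mol.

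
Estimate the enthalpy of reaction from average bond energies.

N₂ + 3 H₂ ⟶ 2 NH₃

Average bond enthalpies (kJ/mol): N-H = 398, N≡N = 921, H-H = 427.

ΔH ≈ −186 kJ

Bonds broken (reactants):
  H-H: 3 × 427 = 1281
  N≡N: 1 × 921 = 921
  Σ(broken) = 2202 kJ
Bonds formed (products):
  N-H: 6 × 398 = 2388
  Σ(formed) = 2388 kJ
ΔH = Σ(broken) − Σ(formed) = 2202 − 2388 = −186 kJ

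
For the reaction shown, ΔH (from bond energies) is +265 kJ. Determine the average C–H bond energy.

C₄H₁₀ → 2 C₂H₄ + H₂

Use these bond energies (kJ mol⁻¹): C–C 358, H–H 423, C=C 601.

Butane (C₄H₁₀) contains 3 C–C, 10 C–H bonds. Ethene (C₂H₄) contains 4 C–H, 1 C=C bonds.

D(C–H) ≈ 408 kJ/mol

Let D be the C–H bond energy.
Σ(broken) = 3×358 + 10×D = 1074 + 10D
Σ(formed) = 8×D + 2×601 + 1×423 = 1625 + 8D
ΔH = Σ(broken) − Σ(formed) = (1074 + 10D) − (1625 + 8D) = −551 + 2D
Setting this equal to +265 kJ gives 2D = 816, so D = 408 kJ/mol.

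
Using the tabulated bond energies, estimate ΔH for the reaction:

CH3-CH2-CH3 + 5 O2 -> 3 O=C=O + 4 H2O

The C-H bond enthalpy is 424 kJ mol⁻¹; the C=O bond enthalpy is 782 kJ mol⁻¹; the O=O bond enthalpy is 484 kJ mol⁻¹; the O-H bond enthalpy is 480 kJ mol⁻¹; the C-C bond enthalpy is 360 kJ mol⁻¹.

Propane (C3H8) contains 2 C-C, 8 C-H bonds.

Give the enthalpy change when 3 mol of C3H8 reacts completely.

ΔH = −6000 kJ

Bonds broken (reactants):
  C-C: 2 × 360 = 720
  C-H: 8 × 424 = 3392
  O=O: 5 × 484 = 2420
  Σ(broken) = 6532 kJ
Bonds formed (products):
  C=O: 6 × 782 = 4692
  O-H: 8 × 480 = 3840
  Σ(formed) = 8532 kJ
ΔH = Σ(broken) − Σ(formed) = 6532 − 8532 = −2000 kJ
For 3× the reaction as written: 3 × (−2000) = −6000 kJ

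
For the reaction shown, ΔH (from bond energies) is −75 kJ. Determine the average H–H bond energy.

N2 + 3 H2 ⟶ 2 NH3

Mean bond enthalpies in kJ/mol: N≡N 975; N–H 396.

D(H–H) ≈ 442 kJ/mol

Let D be the H–H bond energy.
Σ(broken) = 3×D + 1×975 = 975 + 3D
Σ(formed) = 6×396 = 2376
ΔH = Σ(broken) − Σ(formed) = (975 + 3D) − (2376) = −1401 + 3D
Setting this equal to −75 kJ gives 3D = 1326, so D = 442 kJ/mol.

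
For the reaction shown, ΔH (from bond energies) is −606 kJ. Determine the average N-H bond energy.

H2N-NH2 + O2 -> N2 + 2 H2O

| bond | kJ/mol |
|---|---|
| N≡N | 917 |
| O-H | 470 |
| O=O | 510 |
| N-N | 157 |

Let D be the N-H bond energy.
Σ(broken) = 4×D + 1×157 + 1×510 = 667 + 4D
Σ(formed) = 1×917 + 4×470 = 2797
ΔH = Σ(broken) − Σ(formed) = (667 + 4D) − (2797) = −2130 + 4D
Setting this equal to −606 kJ gives 4D = 1524, so D = 381 kJ/mol.

D(N-H) ≈ 381 kJ/mol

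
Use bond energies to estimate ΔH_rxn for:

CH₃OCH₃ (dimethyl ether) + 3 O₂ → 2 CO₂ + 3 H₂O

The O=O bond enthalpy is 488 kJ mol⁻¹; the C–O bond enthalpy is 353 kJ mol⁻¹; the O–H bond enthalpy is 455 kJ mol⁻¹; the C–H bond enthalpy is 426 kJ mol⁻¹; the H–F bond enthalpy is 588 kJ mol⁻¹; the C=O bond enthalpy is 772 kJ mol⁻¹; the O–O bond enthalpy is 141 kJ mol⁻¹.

Bonds broken (reactants):
  C–H: 6 × 426 = 2556
  C–O: 2 × 353 = 706
  O=O: 3 × 488 = 1464
  Σ(broken) = 4726 kJ
Bonds formed (products):
  C=O: 4 × 772 = 3088
  O–H: 6 × 455 = 2730
  Σ(formed) = 5818 kJ
ΔH = Σ(broken) − Σ(formed) = 4726 − 5818 = −1092 kJ

ΔH ≈ −1092 kJ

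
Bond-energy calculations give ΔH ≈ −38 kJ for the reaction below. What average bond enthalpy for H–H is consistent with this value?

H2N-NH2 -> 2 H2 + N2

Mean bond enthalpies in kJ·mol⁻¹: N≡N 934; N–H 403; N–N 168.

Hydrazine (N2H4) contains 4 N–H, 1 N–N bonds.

D(H–H) ≈ 442 kJ/mol

Let D be the H–H bond energy.
Σ(broken) = 4×403 + 1×168 = 1780
Σ(formed) = 2×D + 1×934 = 934 + 2D
ΔH = Σ(broken) − Σ(formed) = (1780) − (934 + 2D) = +846 − 2D
Setting this equal to −38 kJ gives 2D = 884, so D = 442 kJ/mol.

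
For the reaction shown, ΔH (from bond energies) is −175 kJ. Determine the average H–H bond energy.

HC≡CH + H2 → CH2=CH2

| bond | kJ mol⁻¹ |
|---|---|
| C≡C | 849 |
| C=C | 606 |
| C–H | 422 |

D(H–H) ≈ 426 kJ/mol

Let D be the H–H bond energy.
Σ(broken) = 1×849 + 2×422 + 1×D = 1693 + D
Σ(formed) = 4×422 + 1×606 = 2294
ΔH = Σ(broken) − Σ(formed) = (1693 + D) − (2294) = −601 + D
Setting this equal to −175 kJ gives D = 426 kJ/mol.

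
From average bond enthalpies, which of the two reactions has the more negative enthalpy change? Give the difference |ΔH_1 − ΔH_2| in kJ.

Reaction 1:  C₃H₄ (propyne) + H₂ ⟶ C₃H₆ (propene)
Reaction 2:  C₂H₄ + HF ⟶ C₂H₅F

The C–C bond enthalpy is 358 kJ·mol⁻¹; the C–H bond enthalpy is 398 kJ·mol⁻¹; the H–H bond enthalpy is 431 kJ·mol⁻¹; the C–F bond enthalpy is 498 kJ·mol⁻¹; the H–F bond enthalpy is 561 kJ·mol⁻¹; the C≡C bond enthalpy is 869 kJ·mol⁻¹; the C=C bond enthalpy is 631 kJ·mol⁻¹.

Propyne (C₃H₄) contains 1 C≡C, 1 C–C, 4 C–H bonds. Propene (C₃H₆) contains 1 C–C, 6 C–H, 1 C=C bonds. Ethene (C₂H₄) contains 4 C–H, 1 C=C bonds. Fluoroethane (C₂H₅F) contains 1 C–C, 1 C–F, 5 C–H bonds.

Reaction 1, by 65 kJ

Reaction 1:
  Bonds broken (reactants):
    C≡C: 1 × 869 = 869
    C–C: 1 × 358 = 358
    C–H: 4 × 398 = 1592
    H–H: 1 × 431 = 431
    Σ(broken) = 3250 kJ
  Bonds formed (products):
    C–C: 1 × 358 = 358
    C–H: 6 × 398 = 2388
    C=C: 1 × 631 = 631
    Σ(formed) = 3377 kJ
  ΔH_1 = 3250 − 3377 = −127 kJ
Reaction 2:
  Bonds broken (reactants):
    C–H: 4 × 398 = 1592
    C=C: 1 × 631 = 631
    H–F: 1 × 561 = 561
    Σ(broken) = 2784 kJ
  Bonds formed (products):
    C–C: 1 × 358 = 358
    C–F: 1 × 498 = 498
    C–H: 5 × 398 = 1990
    Σ(formed) = 2846 kJ
  ΔH_2 = 2784 − 2846 = −62 kJ
ΔH_1 − ΔH_2 = −65 kJ, so reaction 1 has the more negative ΔH; |ΔH_1 − ΔH_2| = 65 kJ.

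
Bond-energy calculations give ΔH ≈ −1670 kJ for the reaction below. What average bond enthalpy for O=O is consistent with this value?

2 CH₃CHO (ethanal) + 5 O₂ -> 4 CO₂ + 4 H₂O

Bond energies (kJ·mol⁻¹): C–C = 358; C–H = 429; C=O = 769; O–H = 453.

D(O=O) ≈ 484 kJ/mol

Let D be the O=O bond energy.
Σ(broken) = 2×358 + 8×429 + 2×769 + 5×D = 5686 + 5D
Σ(formed) = 8×769 + 8×453 = 9776
ΔH = Σ(broken) − Σ(formed) = (5686 + 5D) − (9776) = −4090 + 5D
Setting this equal to −1670 kJ gives 5D = 2420, so D = 484 kJ/mol.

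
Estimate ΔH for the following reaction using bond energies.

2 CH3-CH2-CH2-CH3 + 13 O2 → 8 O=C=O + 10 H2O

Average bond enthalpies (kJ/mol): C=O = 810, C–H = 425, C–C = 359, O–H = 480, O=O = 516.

Bonds broken (reactants):
  C–C: 6 × 359 = 2154
  C–H: 20 × 425 = 8500
  O=O: 13 × 516 = 6708
  Σ(broken) = 17362 kJ
Bonds formed (products):
  C=O: 16 × 810 = 12960
  O–H: 20 × 480 = 9600
  Σ(formed) = 22560 kJ
ΔH = Σ(broken) − Σ(formed) = 17362 − 22560 = −5198 kJ

ΔH ≈ −5198 kJ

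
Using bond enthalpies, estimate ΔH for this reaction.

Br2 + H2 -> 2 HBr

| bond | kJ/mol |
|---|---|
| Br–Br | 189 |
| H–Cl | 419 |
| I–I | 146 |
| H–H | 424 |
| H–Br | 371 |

Bonds broken (reactants):
  Br–Br: 1 × 189 = 189
  H–H: 1 × 424 = 424
  Σ(broken) = 613 kJ
Bonds formed (products):
  H–Br: 2 × 371 = 742
  Σ(formed) = 742 kJ
ΔH = Σ(broken) − Σ(formed) = 613 − 742 = −129 kJ

ΔH ≈ −129 kJ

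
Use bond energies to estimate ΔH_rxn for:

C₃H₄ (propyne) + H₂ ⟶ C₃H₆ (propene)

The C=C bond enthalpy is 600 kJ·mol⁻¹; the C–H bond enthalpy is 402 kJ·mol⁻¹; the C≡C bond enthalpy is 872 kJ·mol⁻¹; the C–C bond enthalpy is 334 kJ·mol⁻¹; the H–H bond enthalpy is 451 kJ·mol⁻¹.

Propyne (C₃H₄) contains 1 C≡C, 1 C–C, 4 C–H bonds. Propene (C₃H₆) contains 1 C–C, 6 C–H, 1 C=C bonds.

ΔH ≈ −81 kJ

Bonds broken (reactants):
  C≡C: 1 × 872 = 872
  C–C: 1 × 334 = 334
  C–H: 4 × 402 = 1608
  H–H: 1 × 451 = 451
  Σ(broken) = 3265 kJ
Bonds formed (products):
  C–C: 1 × 334 = 334
  C–H: 6 × 402 = 2412
  C=C: 1 × 600 = 600
  Σ(formed) = 3346 kJ
ΔH = Σ(broken) − Σ(formed) = 3265 − 3346 = −81 kJ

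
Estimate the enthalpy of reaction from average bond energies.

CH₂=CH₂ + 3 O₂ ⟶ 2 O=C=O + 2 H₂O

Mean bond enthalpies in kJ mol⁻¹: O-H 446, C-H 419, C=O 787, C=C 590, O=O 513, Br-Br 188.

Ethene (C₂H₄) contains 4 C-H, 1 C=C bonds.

ΔH ≈ −1127 kJ

Bonds broken (reactants):
  C-H: 4 × 419 = 1676
  C=C: 1 × 590 = 590
  O=O: 3 × 513 = 1539
  Σ(broken) = 3805 kJ
Bonds formed (products):
  C=O: 4 × 787 = 3148
  O-H: 4 × 446 = 1784
  Σ(formed) = 4932 kJ
ΔH = Σ(broken) − Σ(formed) = 3805 − 4932 = −1127 kJ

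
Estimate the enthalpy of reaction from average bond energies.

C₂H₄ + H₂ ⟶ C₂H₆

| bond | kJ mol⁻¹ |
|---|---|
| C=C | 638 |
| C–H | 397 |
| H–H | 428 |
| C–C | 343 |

ΔH ≈ −71 kJ

Bonds broken (reactants):
  C–H: 4 × 397 = 1588
  C=C: 1 × 638 = 638
  H–H: 1 × 428 = 428
  Σ(broken) = 2654 kJ
Bonds formed (products):
  C–C: 1 × 343 = 343
  C–H: 6 × 397 = 2382
  Σ(formed) = 2725 kJ
ΔH = Σ(broken) − Σ(formed) = 2654 − 2725 = −71 kJ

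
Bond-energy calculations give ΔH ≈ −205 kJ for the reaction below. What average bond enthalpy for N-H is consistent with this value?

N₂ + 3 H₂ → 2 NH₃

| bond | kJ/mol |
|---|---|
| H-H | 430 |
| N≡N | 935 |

D(N-H) ≈ 405 kJ/mol

Let D be the N-H bond energy.
Σ(broken) = 3×430 + 1×935 = 2225
Σ(formed) = 6×D = 6D
ΔH = Σ(broken) − Σ(formed) = (2225) − (6D) = +2225 − 6D
Setting this equal to −205 kJ gives 6D = 2430, so D = 405 kJ/mol.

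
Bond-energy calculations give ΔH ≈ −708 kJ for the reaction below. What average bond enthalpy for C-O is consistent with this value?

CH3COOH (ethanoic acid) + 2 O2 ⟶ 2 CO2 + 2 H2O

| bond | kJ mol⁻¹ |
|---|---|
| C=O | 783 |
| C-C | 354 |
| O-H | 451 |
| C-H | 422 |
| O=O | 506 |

Let D be the C-O bond energy.
Σ(broken) = 1×354 + 3×422 + 1×D + 1×783 + 1×451 + 2×506 = 3866 + D
Σ(formed) = 4×783 + 4×451 = 4936
ΔH = Σ(broken) − Σ(formed) = (3866 + D) − (4936) = −1070 + D
Setting this equal to −708 kJ gives D = 362 kJ/mol.

D(C-O) ≈ 362 kJ/mol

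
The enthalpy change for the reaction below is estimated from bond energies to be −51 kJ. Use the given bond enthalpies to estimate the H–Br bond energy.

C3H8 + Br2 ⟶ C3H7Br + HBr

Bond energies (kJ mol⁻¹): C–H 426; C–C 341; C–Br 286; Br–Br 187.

D(H–Br) ≈ 378 kJ/mol

Let D be the H–Br bond energy.
Σ(broken) = 1×187 + 2×341 + 8×426 = 4277
Σ(formed) = 1×286 + 2×341 + 7×426 + 1×D = 3950 + D
ΔH = Σ(broken) − Σ(formed) = (4277) − (3950 + D) = +327 − D
Setting this equal to −51 kJ gives D = 378 kJ/mol.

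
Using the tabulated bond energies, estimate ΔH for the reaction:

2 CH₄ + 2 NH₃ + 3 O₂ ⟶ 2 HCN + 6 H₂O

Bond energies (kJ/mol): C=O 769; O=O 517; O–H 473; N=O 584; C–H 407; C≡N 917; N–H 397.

ΔH ≈ −1135 kJ

Bonds broken (reactants):
  C–H: 8 × 407 = 3256
  N–H: 6 × 397 = 2382
  O=O: 3 × 517 = 1551
  Σ(broken) = 7189 kJ
Bonds formed (products):
  C≡N: 2 × 917 = 1834
  C–H: 2 × 407 = 814
  O–H: 12 × 473 = 5676
  Σ(formed) = 8324 kJ
ΔH = Σ(broken) − Σ(formed) = 7189 − 8324 = −1135 kJ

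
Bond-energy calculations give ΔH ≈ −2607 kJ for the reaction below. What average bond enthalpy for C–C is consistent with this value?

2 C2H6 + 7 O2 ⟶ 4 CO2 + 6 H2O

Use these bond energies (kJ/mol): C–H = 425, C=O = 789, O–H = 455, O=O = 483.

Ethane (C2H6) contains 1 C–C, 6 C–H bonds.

Let D be the C–C bond energy.
Σ(broken) = 2×D + 12×425 + 7×483 = 8481 + 2D
Σ(formed) = 8×789 + 12×455 = 11772
ΔH = Σ(broken) − Σ(formed) = (8481 + 2D) − (11772) = −3291 + 2D
Setting this equal to −2607 kJ gives 2D = 684, so D = 342 kJ/mol.

D(C–C) ≈ 342 kJ/mol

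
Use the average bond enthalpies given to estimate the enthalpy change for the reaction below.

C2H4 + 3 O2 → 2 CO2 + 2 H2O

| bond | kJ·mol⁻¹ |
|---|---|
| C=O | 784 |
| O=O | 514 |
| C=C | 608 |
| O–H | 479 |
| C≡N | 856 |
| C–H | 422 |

ΔH ≈ −1214 kJ

Bonds broken (reactants):
  C–H: 4 × 422 = 1688
  C=C: 1 × 608 = 608
  O=O: 3 × 514 = 1542
  Σ(broken) = 3838 kJ
Bonds formed (products):
  C=O: 4 × 784 = 3136
  O–H: 4 × 479 = 1916
  Σ(formed) = 5052 kJ
ΔH = Σ(broken) − Σ(formed) = 3838 − 5052 = −1214 kJ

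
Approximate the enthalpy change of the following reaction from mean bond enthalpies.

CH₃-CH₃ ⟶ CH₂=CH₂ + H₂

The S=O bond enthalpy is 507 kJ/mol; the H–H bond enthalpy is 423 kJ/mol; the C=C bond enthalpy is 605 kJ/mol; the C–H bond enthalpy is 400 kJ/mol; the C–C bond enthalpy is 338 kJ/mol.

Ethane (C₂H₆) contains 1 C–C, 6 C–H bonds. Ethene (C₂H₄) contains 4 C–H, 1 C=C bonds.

Bonds broken (reactants):
  C–C: 1 × 338 = 338
  C–H: 6 × 400 = 2400
  Σ(broken) = 2738 kJ
Bonds formed (products):
  C–H: 4 × 400 = 1600
  C=C: 1 × 605 = 605
  H–H: 1 × 423 = 423
  Σ(formed) = 2628 kJ
ΔH = Σ(broken) − Σ(formed) = 2738 − 2628 = +110 kJ

ΔH ≈ +110 kJ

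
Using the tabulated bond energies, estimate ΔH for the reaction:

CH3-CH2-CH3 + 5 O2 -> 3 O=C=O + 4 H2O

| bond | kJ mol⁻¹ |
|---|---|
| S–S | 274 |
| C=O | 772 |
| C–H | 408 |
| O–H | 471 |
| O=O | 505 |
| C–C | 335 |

ΔH ≈ −1941 kJ

Bonds broken (reactants):
  C–C: 2 × 335 = 670
  C–H: 8 × 408 = 3264
  O=O: 5 × 505 = 2525
  Σ(broken) = 6459 kJ
Bonds formed (products):
  C=O: 6 × 772 = 4632
  O–H: 8 × 471 = 3768
  Σ(formed) = 8400 kJ
ΔH = Σ(broken) − Σ(formed) = 6459 − 8400 = −1941 kJ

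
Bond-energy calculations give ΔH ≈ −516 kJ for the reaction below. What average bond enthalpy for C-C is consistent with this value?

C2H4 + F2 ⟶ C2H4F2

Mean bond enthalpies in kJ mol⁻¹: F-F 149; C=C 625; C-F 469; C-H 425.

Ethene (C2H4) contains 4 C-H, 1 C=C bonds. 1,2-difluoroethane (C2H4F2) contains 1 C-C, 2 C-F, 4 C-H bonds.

D(C-C) ≈ 352 kJ/mol

Let D be the C-C bond energy.
Σ(broken) = 4×425 + 1×625 + 1×149 = 2474
Σ(formed) = 1×D + 2×469 + 4×425 = 2638 + D
ΔH = Σ(broken) − Σ(formed) = (2474) − (2638 + D) = −164 − D
Setting this equal to −516 kJ gives D = 352 kJ/mol.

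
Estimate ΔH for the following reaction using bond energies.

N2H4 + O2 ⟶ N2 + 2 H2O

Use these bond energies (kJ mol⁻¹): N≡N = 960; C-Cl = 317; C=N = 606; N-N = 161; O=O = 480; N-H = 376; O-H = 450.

Bonds broken (reactants):
  N-H: 4 × 376 = 1504
  N-N: 1 × 161 = 161
  O=O: 1 × 480 = 480
  Σ(broken) = 2145 kJ
Bonds formed (products):
  N≡N: 1 × 960 = 960
  O-H: 4 × 450 = 1800
  Σ(formed) = 2760 kJ
ΔH = Σ(broken) − Σ(formed) = 2145 − 2760 = −615 kJ

ΔH ≈ −615 kJ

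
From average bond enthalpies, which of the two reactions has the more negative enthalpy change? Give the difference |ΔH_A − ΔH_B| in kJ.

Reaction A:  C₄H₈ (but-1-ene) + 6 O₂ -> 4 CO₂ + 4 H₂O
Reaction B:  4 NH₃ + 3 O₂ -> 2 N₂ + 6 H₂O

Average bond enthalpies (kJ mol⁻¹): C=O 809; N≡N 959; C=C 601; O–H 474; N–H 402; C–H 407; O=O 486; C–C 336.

Reaction A, by 1495 kJ

Reaction A:
  Bonds broken (reactants):
    C–C: 2 × 336 = 672
    C–H: 8 × 407 = 3256
    C=C: 1 × 601 = 601
    O=O: 6 × 486 = 2916
    Σ(broken) = 7445 kJ
  Bonds formed (products):
    C=O: 8 × 809 = 6472
    O–H: 8 × 474 = 3792
    Σ(formed) = 10264 kJ
  ΔH_A = 7445 − 10264 = −2819 kJ
Reaction B:
  Bonds broken (reactants):
    N–H: 12 × 402 = 4824
    O=O: 3 × 486 = 1458
    Σ(broken) = 6282 kJ
  Bonds formed (products):
    N≡N: 2 × 959 = 1918
    O–H: 12 × 474 = 5688
    Σ(formed) = 7606 kJ
  ΔH_B = 6282 − 7606 = −1324 kJ
ΔH_A − ΔH_B = −1495 kJ, so reaction A has the more negative ΔH; |ΔH_A − ΔH_B| = 1495 kJ.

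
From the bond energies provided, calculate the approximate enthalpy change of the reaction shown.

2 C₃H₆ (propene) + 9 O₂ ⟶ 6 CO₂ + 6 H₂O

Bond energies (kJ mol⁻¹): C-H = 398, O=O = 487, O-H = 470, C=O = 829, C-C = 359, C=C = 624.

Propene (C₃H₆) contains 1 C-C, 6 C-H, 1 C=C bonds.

ΔH ≈ −4463 kJ

Bonds broken (reactants):
  C-C: 2 × 359 = 718
  C-H: 12 × 398 = 4776
  C=C: 2 × 624 = 1248
  O=O: 9 × 487 = 4383
  Σ(broken) = 11125 kJ
Bonds formed (products):
  C=O: 12 × 829 = 9948
  O-H: 12 × 470 = 5640
  Σ(formed) = 15588 kJ
ΔH = Σ(broken) − Σ(formed) = 11125 − 15588 = −4463 kJ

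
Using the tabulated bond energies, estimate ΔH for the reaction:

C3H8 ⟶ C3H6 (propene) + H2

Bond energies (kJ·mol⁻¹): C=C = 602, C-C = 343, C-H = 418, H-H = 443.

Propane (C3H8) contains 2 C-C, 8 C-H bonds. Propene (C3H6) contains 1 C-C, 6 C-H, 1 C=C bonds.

ΔH ≈ +134 kJ

Bonds broken (reactants):
  C-C: 2 × 343 = 686
  C-H: 8 × 418 = 3344
  Σ(broken) = 4030 kJ
Bonds formed (products):
  C-C: 1 × 343 = 343
  C-H: 6 × 418 = 2508
  C=C: 1 × 602 = 602
  H-H: 1 × 443 = 443
  Σ(formed) = 3896 kJ
ΔH = Σ(broken) − Σ(formed) = 4030 − 3896 = +134 kJ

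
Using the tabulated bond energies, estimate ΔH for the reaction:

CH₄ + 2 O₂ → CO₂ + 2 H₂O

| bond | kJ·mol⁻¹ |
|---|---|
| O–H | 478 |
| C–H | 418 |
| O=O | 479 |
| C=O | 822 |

ΔH ≈ −926 kJ

Bonds broken (reactants):
  C–H: 4 × 418 = 1672
  O=O: 2 × 479 = 958
  Σ(broken) = 2630 kJ
Bonds formed (products):
  C=O: 2 × 822 = 1644
  O–H: 4 × 478 = 1912
  Σ(formed) = 3556 kJ
ΔH = Σ(broken) − Σ(formed) = 2630 − 3556 = −926 kJ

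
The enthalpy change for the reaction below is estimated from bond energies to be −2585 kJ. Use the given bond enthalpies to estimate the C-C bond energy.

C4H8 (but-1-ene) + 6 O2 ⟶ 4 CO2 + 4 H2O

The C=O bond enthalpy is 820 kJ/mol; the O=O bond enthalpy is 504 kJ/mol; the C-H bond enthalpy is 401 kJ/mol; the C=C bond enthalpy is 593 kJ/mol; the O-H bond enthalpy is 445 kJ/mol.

D(C-C) ≈ 355 kJ/mol

Let D be the C-C bond energy.
Σ(broken) = 2×D + 8×401 + 1×593 + 6×504 = 6825 + 2D
Σ(formed) = 8×820 + 8×445 = 10120
ΔH = Σ(broken) − Σ(formed) = (6825 + 2D) − (10120) = −3295 + 2D
Setting this equal to −2585 kJ gives 2D = 710, so D = 355 kJ/mol.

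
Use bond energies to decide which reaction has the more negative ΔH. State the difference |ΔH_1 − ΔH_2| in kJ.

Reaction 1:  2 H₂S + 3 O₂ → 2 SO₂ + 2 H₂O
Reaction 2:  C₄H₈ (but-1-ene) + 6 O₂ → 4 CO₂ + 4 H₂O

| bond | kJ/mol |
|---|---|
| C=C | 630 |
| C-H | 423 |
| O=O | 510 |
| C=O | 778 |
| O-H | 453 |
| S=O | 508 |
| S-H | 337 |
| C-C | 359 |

Reaction 2, by 1090 kJ

Reaction 1:
  Bonds broken (reactants):
    O=O: 3 × 510 = 1530
    S-H: 4 × 337 = 1348
    Σ(broken) = 2878 kJ
  Bonds formed (products):
    O-H: 4 × 453 = 1812
    S=O: 4 × 508 = 2032
    Σ(formed) = 3844 kJ
  ΔH_1 = 2878 − 3844 = −966 kJ
Reaction 2:
  Bonds broken (reactants):
    C-C: 2 × 359 = 718
    C-H: 8 × 423 = 3384
    C=C: 1 × 630 = 630
    O=O: 6 × 510 = 3060
    Σ(broken) = 7792 kJ
  Bonds formed (products):
    C=O: 8 × 778 = 6224
    O-H: 8 × 453 = 3624
    Σ(formed) = 9848 kJ
  ΔH_2 = 7792 − 9848 = −2056 kJ
ΔH_1 − ΔH_2 = +1090 kJ, so reaction 2 has the more negative ΔH; |ΔH_1 − ΔH_2| = 1090 kJ.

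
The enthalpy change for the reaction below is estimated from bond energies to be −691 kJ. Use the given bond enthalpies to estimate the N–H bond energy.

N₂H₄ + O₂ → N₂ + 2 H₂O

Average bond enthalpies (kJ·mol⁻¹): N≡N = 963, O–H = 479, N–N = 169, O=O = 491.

D(N–H) ≈ 382 kJ/mol

Let D be the N–H bond energy.
Σ(broken) = 4×D + 1×169 + 1×491 = 660 + 4D
Σ(formed) = 1×963 + 4×479 = 2879
ΔH = Σ(broken) − Σ(formed) = (660 + 4D) − (2879) = −2219 + 4D
Setting this equal to −691 kJ gives 4D = 1528, so D = 382 kJ/mol.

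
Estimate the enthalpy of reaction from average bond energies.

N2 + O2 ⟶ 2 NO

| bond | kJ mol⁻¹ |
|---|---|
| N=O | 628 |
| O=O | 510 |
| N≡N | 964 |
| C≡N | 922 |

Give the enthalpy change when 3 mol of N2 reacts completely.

ΔH = +654 kJ

Bonds broken (reactants):
  N≡N: 1 × 964 = 964
  O=O: 1 × 510 = 510
  Σ(broken) = 1474 kJ
Bonds formed (products):
  N=O: 2 × 628 = 1256
  Σ(formed) = 1256 kJ
ΔH = Σ(broken) − Σ(formed) = 1474 − 1256 = +218 kJ
For 3× the reaction as written: 3 × (+218) = +654 kJ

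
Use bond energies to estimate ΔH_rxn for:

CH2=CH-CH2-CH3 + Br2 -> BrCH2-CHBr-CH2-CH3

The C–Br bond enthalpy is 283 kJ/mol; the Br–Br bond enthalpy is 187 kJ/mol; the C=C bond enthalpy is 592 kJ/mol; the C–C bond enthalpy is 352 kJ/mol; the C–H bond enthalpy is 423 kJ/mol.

ΔH ≈ −139 kJ

Bonds broken (reactants):
  Br–Br: 1 × 187 = 187
  C–C: 2 × 352 = 704
  C–H: 8 × 423 = 3384
  C=C: 1 × 592 = 592
  Σ(broken) = 4867 kJ
Bonds formed (products):
  C–Br: 2 × 283 = 566
  C–C: 3 × 352 = 1056
  C–H: 8 × 423 = 3384
  Σ(formed) = 5006 kJ
ΔH = Σ(broken) − Σ(formed) = 4867 − 5006 = −139 kJ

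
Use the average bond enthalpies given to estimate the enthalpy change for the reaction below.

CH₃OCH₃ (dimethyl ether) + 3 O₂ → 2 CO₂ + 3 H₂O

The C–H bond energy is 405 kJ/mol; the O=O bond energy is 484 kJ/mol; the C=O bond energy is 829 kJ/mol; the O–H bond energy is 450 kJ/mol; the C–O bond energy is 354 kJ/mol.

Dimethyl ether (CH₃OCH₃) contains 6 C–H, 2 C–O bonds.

ΔH ≈ −1426 kJ

Bonds broken (reactants):
  C–H: 6 × 405 = 2430
  C–O: 2 × 354 = 708
  O=O: 3 × 484 = 1452
  Σ(broken) = 4590 kJ
Bonds formed (products):
  C=O: 4 × 829 = 3316
  O–H: 6 × 450 = 2700
  Σ(formed) = 6016 kJ
ΔH = Σ(broken) − Σ(formed) = 4590 − 6016 = −1426 kJ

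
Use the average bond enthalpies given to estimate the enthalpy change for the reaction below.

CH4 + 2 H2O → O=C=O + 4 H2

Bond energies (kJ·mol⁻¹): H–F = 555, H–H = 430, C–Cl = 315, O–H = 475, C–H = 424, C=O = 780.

ΔH ≈ +316 kJ

Bonds broken (reactants):
  C–H: 4 × 424 = 1696
  O–H: 4 × 475 = 1900
  Σ(broken) = 3596 kJ
Bonds formed (products):
  C=O: 2 × 780 = 1560
  H–H: 4 × 430 = 1720
  Σ(formed) = 3280 kJ
ΔH = Σ(broken) − Σ(formed) = 3596 − 3280 = +316 kJ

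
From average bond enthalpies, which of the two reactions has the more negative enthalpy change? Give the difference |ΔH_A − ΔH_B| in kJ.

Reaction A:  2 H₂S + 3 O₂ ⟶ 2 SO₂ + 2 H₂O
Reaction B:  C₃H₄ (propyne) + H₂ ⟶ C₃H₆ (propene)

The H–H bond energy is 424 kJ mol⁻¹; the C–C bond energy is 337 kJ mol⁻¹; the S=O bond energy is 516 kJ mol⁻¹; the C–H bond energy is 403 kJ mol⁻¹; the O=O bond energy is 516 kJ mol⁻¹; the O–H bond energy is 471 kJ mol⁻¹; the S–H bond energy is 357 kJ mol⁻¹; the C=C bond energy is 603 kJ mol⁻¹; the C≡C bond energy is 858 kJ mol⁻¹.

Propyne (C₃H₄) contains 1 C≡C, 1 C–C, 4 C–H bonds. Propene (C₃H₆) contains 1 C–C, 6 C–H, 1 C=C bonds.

Reaction A, by 845 kJ

Reaction A:
  Bonds broken (reactants):
    O=O: 3 × 516 = 1548
    S–H: 4 × 357 = 1428
    Σ(broken) = 2976 kJ
  Bonds formed (products):
    O–H: 4 × 471 = 1884
    S=O: 4 × 516 = 2064
    Σ(formed) = 3948 kJ
  ΔH_A = 2976 − 3948 = −972 kJ
Reaction B:
  Bonds broken (reactants):
    C≡C: 1 × 858 = 858
    C–C: 1 × 337 = 337
    C–H: 4 × 403 = 1612
    H–H: 1 × 424 = 424
    Σ(broken) = 3231 kJ
  Bonds formed (products):
    C–C: 1 × 337 = 337
    C–H: 6 × 403 = 2418
    C=C: 1 × 603 = 603
    Σ(formed) = 3358 kJ
  ΔH_B = 3231 − 3358 = −127 kJ
ΔH_A − ΔH_B = −845 kJ, so reaction A has the more negative ΔH; |ΔH_A − ΔH_B| = 845 kJ.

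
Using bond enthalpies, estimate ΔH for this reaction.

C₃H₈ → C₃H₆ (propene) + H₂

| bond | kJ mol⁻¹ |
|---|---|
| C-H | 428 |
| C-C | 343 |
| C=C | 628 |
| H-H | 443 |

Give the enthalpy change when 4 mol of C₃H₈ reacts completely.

ΔH = +512 kJ

Bonds broken (reactants):
  C-C: 2 × 343 = 686
  C-H: 8 × 428 = 3424
  Σ(broken) = 4110 kJ
Bonds formed (products):
  C-C: 1 × 343 = 343
  C-H: 6 × 428 = 2568
  C=C: 1 × 628 = 628
  H-H: 1 × 443 = 443
  Σ(formed) = 3982 kJ
ΔH = Σ(broken) − Σ(formed) = 4110 − 3982 = +128 kJ
For 4× the reaction as written: 4 × (+128) = +512 kJ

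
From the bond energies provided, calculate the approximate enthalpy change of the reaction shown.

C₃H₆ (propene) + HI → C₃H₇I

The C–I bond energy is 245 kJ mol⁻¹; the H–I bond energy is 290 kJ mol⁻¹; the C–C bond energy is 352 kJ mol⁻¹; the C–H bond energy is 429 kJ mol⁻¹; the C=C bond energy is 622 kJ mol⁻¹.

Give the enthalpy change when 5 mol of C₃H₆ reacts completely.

ΔH = −570 kJ

Bonds broken (reactants):
  C–C: 1 × 352 = 352
  C–H: 6 × 429 = 2574
  C=C: 1 × 622 = 622
  H–I: 1 × 290 = 290
  Σ(broken) = 3838 kJ
Bonds formed (products):
  C–C: 2 × 352 = 704
  C–H: 7 × 429 = 3003
  C–I: 1 × 245 = 245
  Σ(formed) = 3952 kJ
ΔH = Σ(broken) − Σ(formed) = 3838 − 3952 = −114 kJ
For 5× the reaction as written: 5 × (−114) = −570 kJ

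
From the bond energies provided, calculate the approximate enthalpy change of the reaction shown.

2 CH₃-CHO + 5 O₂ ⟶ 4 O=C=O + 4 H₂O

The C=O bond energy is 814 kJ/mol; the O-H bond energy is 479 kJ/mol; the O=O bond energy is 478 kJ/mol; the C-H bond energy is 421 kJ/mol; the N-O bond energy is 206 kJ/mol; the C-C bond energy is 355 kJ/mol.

ΔH ≈ −2248 kJ

Bonds broken (reactants):
  C-C: 2 × 355 = 710
  C-H: 8 × 421 = 3368
  C=O: 2 × 814 = 1628
  O=O: 5 × 478 = 2390
  Σ(broken) = 8096 kJ
Bonds formed (products):
  C=O: 8 × 814 = 6512
  O-H: 8 × 479 = 3832
  Σ(formed) = 10344 kJ
ΔH = Σ(broken) − Σ(formed) = 8096 − 10344 = −2248 kJ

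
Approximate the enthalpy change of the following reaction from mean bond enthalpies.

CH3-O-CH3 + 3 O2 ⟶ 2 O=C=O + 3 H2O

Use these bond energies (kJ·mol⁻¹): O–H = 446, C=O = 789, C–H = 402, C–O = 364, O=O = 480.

ΔH ≈ −1252 kJ

Bonds broken (reactants):
  C–H: 6 × 402 = 2412
  C–O: 2 × 364 = 728
  O=O: 3 × 480 = 1440
  Σ(broken) = 4580 kJ
Bonds formed (products):
  C=O: 4 × 789 = 3156
  O–H: 6 × 446 = 2676
  Σ(formed) = 5832 kJ
ΔH = Σ(broken) − Σ(formed) = 4580 − 5832 = −1252 kJ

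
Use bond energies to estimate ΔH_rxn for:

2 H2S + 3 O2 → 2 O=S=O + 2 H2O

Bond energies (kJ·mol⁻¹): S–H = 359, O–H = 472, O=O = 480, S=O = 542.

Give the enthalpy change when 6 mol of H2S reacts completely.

ΔH = −3540 kJ

Bonds broken (reactants):
  O=O: 3 × 480 = 1440
  S–H: 4 × 359 = 1436
  Σ(broken) = 2876 kJ
Bonds formed (products):
  O–H: 4 × 472 = 1888
  S=O: 4 × 542 = 2168
  Σ(formed) = 4056 kJ
ΔH = Σ(broken) − Σ(formed) = 2876 − 4056 = −1180 kJ
For 3× the reaction as written: 3 × (−1180) = −3540 kJ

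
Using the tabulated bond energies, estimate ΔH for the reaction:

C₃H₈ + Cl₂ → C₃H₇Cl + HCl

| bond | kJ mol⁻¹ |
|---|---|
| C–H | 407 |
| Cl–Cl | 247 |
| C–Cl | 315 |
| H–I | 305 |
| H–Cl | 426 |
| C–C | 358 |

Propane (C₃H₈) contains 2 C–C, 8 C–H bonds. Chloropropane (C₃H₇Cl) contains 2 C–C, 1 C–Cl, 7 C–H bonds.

ΔH ≈ −87 kJ

Bonds broken (reactants):
  C–C: 2 × 358 = 716
  C–H: 8 × 407 = 3256
  Cl–Cl: 1 × 247 = 247
  Σ(broken) = 4219 kJ
Bonds formed (products):
  C–C: 2 × 358 = 716
  C–Cl: 1 × 315 = 315
  C–H: 7 × 407 = 2849
  H–Cl: 1 × 426 = 426
  Σ(formed) = 4306 kJ
ΔH = Σ(broken) − Σ(formed) = 4219 − 4306 = −87 kJ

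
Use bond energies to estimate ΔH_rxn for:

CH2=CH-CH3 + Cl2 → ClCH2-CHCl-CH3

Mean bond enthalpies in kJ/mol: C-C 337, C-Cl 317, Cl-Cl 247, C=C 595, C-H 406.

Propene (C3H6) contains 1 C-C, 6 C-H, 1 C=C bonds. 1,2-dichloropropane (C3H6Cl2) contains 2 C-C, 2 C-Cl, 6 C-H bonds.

ΔH ≈ −129 kJ

Bonds broken (reactants):
  C-C: 1 × 337 = 337
  C-H: 6 × 406 = 2436
  C=C: 1 × 595 = 595
  Cl-Cl: 1 × 247 = 247
  Σ(broken) = 3615 kJ
Bonds formed (products):
  C-C: 2 × 337 = 674
  C-Cl: 2 × 317 = 634
  C-H: 6 × 406 = 2436
  Σ(formed) = 3744 kJ
ΔH = Σ(broken) − Σ(formed) = 3615 − 3744 = −129 kJ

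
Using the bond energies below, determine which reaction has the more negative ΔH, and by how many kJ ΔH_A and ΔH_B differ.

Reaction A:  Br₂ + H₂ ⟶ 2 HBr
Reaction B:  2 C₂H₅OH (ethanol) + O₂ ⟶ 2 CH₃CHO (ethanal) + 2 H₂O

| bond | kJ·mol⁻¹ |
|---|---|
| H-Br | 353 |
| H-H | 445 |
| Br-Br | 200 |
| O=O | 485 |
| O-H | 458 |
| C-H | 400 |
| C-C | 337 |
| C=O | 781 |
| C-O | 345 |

Reaction B, by 442 kJ

Reaction A:
  Bonds broken (reactants):
    Br-Br: 1 × 200 = 200
    H-H: 1 × 445 = 445
    Σ(broken) = 645 kJ
  Bonds formed (products):
    H-Br: 2 × 353 = 706
    Σ(formed) = 706 kJ
  ΔH_A = 645 − 706 = −61 kJ
Reaction B:
  Bonds broken (reactants):
    C-C: 2 × 337 = 674
    C-H: 10 × 400 = 4000
    C-O: 2 × 345 = 690
    O-H: 2 × 458 = 916
    O=O: 1 × 485 = 485
    Σ(broken) = 6765 kJ
  Bonds formed (products):
    C-C: 2 × 337 = 674
    C-H: 8 × 400 = 3200
    C=O: 2 × 781 = 1562
    O-H: 4 × 458 = 1832
    Σ(formed) = 7268 kJ
  ΔH_B = 6765 − 7268 = −503 kJ
ΔH_A − ΔH_B = +442 kJ, so reaction B has the more negative ΔH; |ΔH_A − ΔH_B| = 442 kJ.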